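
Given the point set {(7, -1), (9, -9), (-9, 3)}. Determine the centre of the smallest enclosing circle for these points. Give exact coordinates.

(0, -3)

Call the three points A, B, C in the order given.
Side lengths²: AB² = 68, AC² = 272, BC² = 468.
Since BC² = 468 ≥ 272 + 68 = 340, the angle opposite BC is not acute, so the smallest enclosing circle has BC as diameter.
Centre = midpoint of BC = (0, -3), r² = 468/4 = 117.
Centre = (0, -3).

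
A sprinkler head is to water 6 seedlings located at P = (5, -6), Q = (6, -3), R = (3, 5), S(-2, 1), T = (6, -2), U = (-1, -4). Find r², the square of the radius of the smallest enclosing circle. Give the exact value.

A smallest enclosing disk is always determined by at most three of the input points on its boundary.
The minimum enclosing circle is determined by three boundary points: P, R, S.
Their circumcentre is (61/18, -11/18) with r² = 5125/162.
The farthest remaining point U is at distance² 4981/162 ≤ 5125/162.

5125/162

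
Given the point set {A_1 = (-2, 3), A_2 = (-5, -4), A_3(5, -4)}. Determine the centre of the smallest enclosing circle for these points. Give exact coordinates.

(0, -2)

Side lengths²: A_1A_2² = 58, A_1A_3² = 98, A_2A_3² = 100.
Since A_2A_3² = 100 < 98 + 58 = 156, the triangle is acute, so the smallest enclosing circle is the circumcircle.
Circumcentre = (0, -2), r² = 29.
Centre = (0, -2).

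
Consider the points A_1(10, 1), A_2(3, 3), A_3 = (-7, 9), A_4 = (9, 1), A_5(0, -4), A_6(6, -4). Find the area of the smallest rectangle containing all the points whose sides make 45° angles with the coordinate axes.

In coordinates u = x + y, v = x − y the rectangle is axis-aligned; the map (x,y)→(u,v) scales areas by 2.
u-values: 11, 6, 2, 10, -4, 2; range = 11 − (-4) = 15.
v-values: 9, 0, -16, 8, 4, 10; range = 10 − (-16) = 26.
Area = (15 × 26) / 2 = 195.

195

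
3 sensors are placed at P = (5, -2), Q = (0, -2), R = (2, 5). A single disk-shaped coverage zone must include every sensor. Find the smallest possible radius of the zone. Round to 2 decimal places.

Side lengths²: PQ² = 25, PR² = 58, QR² = 53.
Since PR² = 58 < 53 + 25 = 78, the triangle is acute, so the smallest enclosing circle is the circumcircle.
Circumcentre = (2.5, 15/14), r² = 1537/98.
r = √(1537/98) ≈ 3.96.

3.96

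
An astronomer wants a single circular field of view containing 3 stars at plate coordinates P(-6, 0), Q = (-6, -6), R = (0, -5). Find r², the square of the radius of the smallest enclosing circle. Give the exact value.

2257/144

Side lengths²: PQ² = 36, PR² = 61, QR² = 37.
Since PR² = 61 < 37 + 36 = 73, the triangle is acute, so the smallest enclosing circle is the circumcircle.
Circumcentre = (-41/12, -3), r² = 2257/144.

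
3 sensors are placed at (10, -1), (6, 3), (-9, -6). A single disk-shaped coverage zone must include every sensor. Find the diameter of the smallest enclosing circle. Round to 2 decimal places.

19.65

Call the three points A, B, C in the order given.
Side lengths²: AB² = 32, AC² = 386, BC² = 306.
Since AC² = 386 ≥ 306 + 32 = 338, the angle opposite AC is not acute, so the smallest enclosing circle has AC as diameter.
Centre = midpoint of AC = (0.5, -3.5), r² = 386/4 = 96.5.
Diameter = 2r = 2√(96.5) ≈ 19.65.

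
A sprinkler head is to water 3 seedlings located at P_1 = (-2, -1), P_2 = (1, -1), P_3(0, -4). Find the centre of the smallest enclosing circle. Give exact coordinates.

(-0.5, -13/6)

Side lengths²: P_1P_2² = 9, P_1P_3² = 13, P_2P_3² = 10.
Since P_1P_3² = 13 < 10 + 9 = 19, the triangle is acute, so the smallest enclosing circle is the circumcircle.
Circumcentre = (-0.5, -13/6), r² = 65/18.
Centre = (-0.5, -13/6).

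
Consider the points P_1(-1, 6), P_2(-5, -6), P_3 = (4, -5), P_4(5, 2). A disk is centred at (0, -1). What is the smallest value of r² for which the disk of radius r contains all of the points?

The required radius is the distance from (0, -1) to the farthest point.
Squared distances: 50, 50, 32, 34.
Maximum is 50, attained at P_1.

50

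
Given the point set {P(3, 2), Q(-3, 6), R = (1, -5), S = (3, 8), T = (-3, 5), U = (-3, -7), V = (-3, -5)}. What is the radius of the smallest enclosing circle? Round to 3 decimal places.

The farthest pair is S–U with squared distance 261. The circle on this segment as diameter has centre (0, 0.5) and r² = 261/4 = 65.25.
Check P: distance² to centre = 11.25 ≤ 65.25, so it lies inside.
All remaining points lie in this disk, and no smaller disk contains both endpoints, so this is the minimum enclosing circle.
r = √(65.25) ≈ 8.078.

8.078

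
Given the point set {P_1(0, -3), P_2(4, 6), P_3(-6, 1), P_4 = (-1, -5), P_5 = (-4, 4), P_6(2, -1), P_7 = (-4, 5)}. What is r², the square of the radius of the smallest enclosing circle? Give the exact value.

The minimum enclosing circle is determined by three boundary points: P_2, P_3, P_4.
Their circumcentre is (7/34, 37/34) with r² = 22265/578.
The farthest remaining point P_7 is at distance² 19069/578 ≤ 22265/578.

22265/578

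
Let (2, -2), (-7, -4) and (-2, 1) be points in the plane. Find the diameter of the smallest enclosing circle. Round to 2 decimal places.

9.22

Call the three points A, B, C in the order given.
Side lengths²: AB² = 85, AC² = 25, BC² = 50.
Since AB² = 85 ≥ 50 + 25 = 75, the angle opposite AB is not acute, so the smallest enclosing circle has AB as diameter.
Centre = midpoint of AB = (-2.5, -3), r² = 85/4 = 21.25.
Diameter = 2r = 2√(21.25) ≈ 9.22.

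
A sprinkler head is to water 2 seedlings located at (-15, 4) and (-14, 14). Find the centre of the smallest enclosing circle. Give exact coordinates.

(-14.5, 9)

The smallest circle enclosing two points has them as diameter endpoints.
Centre = midpoint = (-14.5, 9); r² = |(-15, 4)−(-14, 14)|²/4 = 101/4 = 25.25.
Centre = (-14.5, 9).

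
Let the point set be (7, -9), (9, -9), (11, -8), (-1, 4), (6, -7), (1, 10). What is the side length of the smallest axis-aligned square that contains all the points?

19

The bounding box has width 12 and height 19.
An axis-aligned square enclosing the set must have side ≥ max(width, height).
So the minimum side is max(12, 19) = 19.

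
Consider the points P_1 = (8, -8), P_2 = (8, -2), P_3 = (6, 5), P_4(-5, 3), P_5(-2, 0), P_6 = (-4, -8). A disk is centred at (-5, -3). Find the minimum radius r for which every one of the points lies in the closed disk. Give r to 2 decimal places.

13.93

The required radius is the distance from (-5, -3) to the farthest point.
Squared distances: 194, 170, 185, 36, 18, 26.
Maximum is 194, attained at P_1.
r = √194 ≈ 13.93.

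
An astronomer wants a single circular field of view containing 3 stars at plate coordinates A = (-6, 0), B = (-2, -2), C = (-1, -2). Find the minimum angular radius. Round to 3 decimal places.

2.693

Side lengths²: AB² = 20, AC² = 29, BC² = 1.
Since AC² = 29 ≥ 20 + 1 = 21, the angle opposite AC is not acute, so the smallest enclosing circle has AC as diameter.
Centre = midpoint of AC = (-3.5, -1), r² = 29/4 = 7.25.
r = √(7.25) ≈ 2.693.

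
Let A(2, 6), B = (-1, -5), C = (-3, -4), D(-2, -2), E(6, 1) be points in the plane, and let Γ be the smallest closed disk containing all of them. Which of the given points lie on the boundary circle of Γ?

A smallest enclosing disk is always determined by at most three of the input points on its boundary.
The farthest pair is A–B with squared distance 130. The circle on this segment as diameter has centre (0.5, 0.5) and r² = 130/4 = 32.5.
Check C: distance² to centre = 32.5 ≤ 32.5, so it lies inside.
All remaining points lie in this disk, and no smaller disk contains both endpoints, so this is the minimum enclosing circle.
The points at distance exactly r from the centre are A, B, C — 3 points.

A, B, C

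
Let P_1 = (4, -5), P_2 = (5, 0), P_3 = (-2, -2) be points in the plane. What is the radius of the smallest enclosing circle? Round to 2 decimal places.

3.77

Side lengths²: P_1P_2² = 26, P_1P_3² = 45, P_2P_3² = 53.
Since P_2P_3² = 53 < 45 + 26 = 71, the triangle is acute, so the smallest enclosing circle is the circumcircle.
Circumcentre = (39/22, -43/22), r² = 3445/242.
r = √(3445/242) ≈ 3.77.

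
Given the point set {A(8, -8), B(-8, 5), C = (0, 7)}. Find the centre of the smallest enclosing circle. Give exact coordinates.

(0, -1.5)

Side lengths²: AB² = 425, AC² = 289, BC² = 68.
Since AB² = 425 ≥ 289 + 68 = 357, the angle opposite AB is not acute, so the smallest enclosing circle has AB as diameter.
Centre = midpoint of AB = (0, -1.5), r² = 425/4 = 106.25.
Centre = (0, -1.5).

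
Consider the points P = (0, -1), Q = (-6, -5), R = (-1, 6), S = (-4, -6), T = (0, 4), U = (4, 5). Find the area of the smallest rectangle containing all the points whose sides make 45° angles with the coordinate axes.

In coordinates u = x + y, v = x − y the rectangle is axis-aligned; the map (x,y)→(u,v) scales areas by 2.
u-values: -1, -11, 5, -10, 4, 9; range = 9 − (-11) = 20.
v-values: 1, -1, -7, 2, -4, -1; range = 2 − (-7) = 9.
Area = (20 × 9) / 2 = 90.

90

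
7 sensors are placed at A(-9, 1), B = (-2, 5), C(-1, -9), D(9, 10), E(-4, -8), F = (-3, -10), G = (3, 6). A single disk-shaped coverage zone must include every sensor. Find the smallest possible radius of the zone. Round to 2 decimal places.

11.67

A smallest enclosing disk is always determined by at most three of the input points on its boundary.
The minimum enclosing circle is determined by three boundary points: A, D, F.
Their circumcentre is (37/14, 3/14) with r² = 13345/98.
The farthest remaining point E is at distance² 10937/98 ≤ 13345/98.
r = √(13345/98) ≈ 11.67.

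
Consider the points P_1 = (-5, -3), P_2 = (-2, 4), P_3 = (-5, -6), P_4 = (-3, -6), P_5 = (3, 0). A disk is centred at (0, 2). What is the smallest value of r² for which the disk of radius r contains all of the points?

89

The required radius is the distance from (0, 2) to the farthest point.
Squared distances: 50, 8, 89, 73, 13.
Maximum is 89, attained at P_3.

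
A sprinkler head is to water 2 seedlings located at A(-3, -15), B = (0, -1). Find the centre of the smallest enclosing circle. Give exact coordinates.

(-1.5, -8)

The smallest circle enclosing two points has them as diameter endpoints.
Centre = midpoint = (-1.5, -8); r² = |AB|²/4 = 205/4 = 51.25.
Centre = (-1.5, -8).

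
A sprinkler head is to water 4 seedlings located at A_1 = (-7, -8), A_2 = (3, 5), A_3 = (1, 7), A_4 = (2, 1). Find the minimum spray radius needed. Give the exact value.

8.5

A smallest enclosing disk is always determined by at most three of the input points on its boundary.
The farthest pair is A_1–A_3 with squared distance 289. The circle on this segment as diameter has centre (-3, -0.5) and r² = 289/4 = 72.25.
Check A_2: distance² to centre = 66.25 ≤ 72.25, so it lies inside.
All remaining points lie in this disk, and no smaller disk contains both endpoints, so this is the minimum enclosing circle.
r = √(72.25) = 8.5.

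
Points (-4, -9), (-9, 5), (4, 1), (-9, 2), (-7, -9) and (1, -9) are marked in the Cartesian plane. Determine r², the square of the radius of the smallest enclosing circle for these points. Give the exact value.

74

The farthest pair is (-9, 5)–(1, -9) with squared distance 296. The circle on this segment as diameter has centre (-4, -2) and r² = 296/4 = 74.
Check (-4, -9): distance² to centre = 49 ≤ 74, so it lies inside.
All remaining points lie in this disk, and no smaller disk contains both endpoints, so this is the minimum enclosing circle.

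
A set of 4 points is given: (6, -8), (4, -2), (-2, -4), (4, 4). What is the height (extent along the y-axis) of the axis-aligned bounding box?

12

max y = 4, min y = -8, so height = 12.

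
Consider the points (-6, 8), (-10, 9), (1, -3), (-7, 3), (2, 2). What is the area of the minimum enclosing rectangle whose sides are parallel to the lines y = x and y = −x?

92

In coordinates u = x + y, v = x − y the rectangle is axis-aligned; the map (x,y)→(u,v) scales areas by 2.
u-values: 2, -1, -2, -4, 4; range = 4 − (-4) = 8.
v-values: -14, -19, 4, -10, 0; range = 4 − (-19) = 23.
Area = (8 × 23) / 2 = 92.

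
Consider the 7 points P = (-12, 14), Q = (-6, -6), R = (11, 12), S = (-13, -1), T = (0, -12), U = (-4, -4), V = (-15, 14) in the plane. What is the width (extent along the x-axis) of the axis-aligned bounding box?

max x = 11, min x = -15, so width = 26.

26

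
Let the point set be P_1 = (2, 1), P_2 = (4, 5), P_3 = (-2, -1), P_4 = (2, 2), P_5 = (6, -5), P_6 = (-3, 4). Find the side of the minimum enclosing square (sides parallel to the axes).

The bounding box has width 9 and height 10.
An axis-aligned square enclosing the set must have side ≥ max(width, height).
So the minimum side is max(9, 10) = 10.

10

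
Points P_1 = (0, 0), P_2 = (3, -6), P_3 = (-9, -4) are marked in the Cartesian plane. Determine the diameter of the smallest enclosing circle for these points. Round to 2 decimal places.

Side lengths²: P_1P_2² = 45, P_1P_3² = 97, P_2P_3² = 148.
Since P_2P_3² = 148 ≥ 97 + 45 = 142, the angle opposite P_2P_3 is not acute, so the smallest enclosing circle has P_2P_3 as diameter.
Centre = midpoint of P_2P_3 = (-3, -5), r² = 148/4 = 37.
Diameter = 2r = 2√37 ≈ 12.17.

12.17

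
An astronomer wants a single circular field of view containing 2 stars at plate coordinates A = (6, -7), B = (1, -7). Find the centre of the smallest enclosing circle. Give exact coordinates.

The smallest circle enclosing two points has them as diameter endpoints.
Centre = midpoint = (3.5, -7); r² = |AB|²/4 = 25/4 = 6.25.
Centre = (3.5, -7).

(3.5, -7)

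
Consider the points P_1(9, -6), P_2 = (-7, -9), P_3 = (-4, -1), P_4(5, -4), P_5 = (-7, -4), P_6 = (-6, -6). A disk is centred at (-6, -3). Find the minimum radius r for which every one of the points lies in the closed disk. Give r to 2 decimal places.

15.30

The required radius is the distance from (-6, -3) to the farthest point.
Squared distances: 234, 37, 8, 122, 2, 9.
Maximum is 234, attained at P_1.
r = √234 ≈ 15.30.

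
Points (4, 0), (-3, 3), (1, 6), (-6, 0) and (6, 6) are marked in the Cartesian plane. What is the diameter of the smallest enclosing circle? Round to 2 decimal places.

13.42

The farthest pair is (-6, 0)–(6, 6) with squared distance 180. The circle on this segment as diameter has centre (0, 3) and r² = 180/4 = 45.
Check (4, 0): distance² to centre = 25 ≤ 45, so it lies inside.
All remaining points lie in this disk, and no smaller disk contains both endpoints, so this is the minimum enclosing circle.
Diameter = 2r = 2√45 ≈ 13.42.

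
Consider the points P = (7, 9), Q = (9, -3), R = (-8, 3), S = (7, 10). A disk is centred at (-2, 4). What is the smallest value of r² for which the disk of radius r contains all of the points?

The required radius is the distance from (-2, 4) to the farthest point.
Squared distances: 106, 170, 37, 117.
Maximum is 170, attained at Q.

170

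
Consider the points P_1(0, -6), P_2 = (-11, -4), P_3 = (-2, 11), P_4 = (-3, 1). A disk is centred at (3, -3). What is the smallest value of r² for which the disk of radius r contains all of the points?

The required radius is the distance from (3, -3) to the farthest point.
Squared distances: 18, 197, 221, 52.
Maximum is 221, attained at P_3.

221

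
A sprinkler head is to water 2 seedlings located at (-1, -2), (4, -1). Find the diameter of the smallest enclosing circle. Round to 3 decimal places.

5.099

The smallest circle enclosing two points has them as diameter endpoints.
Centre = midpoint = (1.5, -1.5); r² = |(-1, -2)−(4, -1)|²/4 = 26/4 = 6.5.
Diameter = 2r = 2√(6.5) ≈ 5.099.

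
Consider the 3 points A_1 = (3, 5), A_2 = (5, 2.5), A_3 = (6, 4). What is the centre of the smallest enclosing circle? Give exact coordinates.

Side lengths²: A_1A_2² = 10.25, A_1A_3² = 10, A_2A_3² = 3.25.
Since A_1A_2² = 10.25 < 10 + 3.25 = 13.25, the triangle is acute, so the smallest enclosing circle is the circumcircle.
Circumcentre = (191/44, 177/44), r² = 2665/968.
Centre = (191/44, 177/44).

(191/44, 177/44)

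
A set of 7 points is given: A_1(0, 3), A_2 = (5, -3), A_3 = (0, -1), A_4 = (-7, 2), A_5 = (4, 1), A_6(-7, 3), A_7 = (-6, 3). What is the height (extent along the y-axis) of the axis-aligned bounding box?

6

max y = 3, min y = -3, so height = 6.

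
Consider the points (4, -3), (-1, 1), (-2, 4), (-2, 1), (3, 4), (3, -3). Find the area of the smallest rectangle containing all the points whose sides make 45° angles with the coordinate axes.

52

In coordinates u = x + y, v = x − y the rectangle is axis-aligned; the map (x,y)→(u,v) scales areas by 2.
u-values: 1, 0, 2, -1, 7, 0; range = 7 − (-1) = 8.
v-values: 7, -2, -6, -3, -1, 6; range = 7 − (-6) = 13.
Area = (8 × 13) / 2 = 52.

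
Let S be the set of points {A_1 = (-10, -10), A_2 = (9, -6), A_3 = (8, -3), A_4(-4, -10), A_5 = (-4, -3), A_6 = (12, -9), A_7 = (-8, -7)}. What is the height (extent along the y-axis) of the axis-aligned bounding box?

max y = -3, min y = -10, so height = 7.

7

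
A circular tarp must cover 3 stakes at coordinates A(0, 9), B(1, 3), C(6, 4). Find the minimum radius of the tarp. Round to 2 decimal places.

3.91

Side lengths²: AB² = 37, AC² = 61, BC² = 26.
Since AC² = 61 < 37 + 26 = 63, the triangle is acute, so the smallest enclosing circle is the circumcircle.
Circumcentre = (181/62, 397/62), r² = 29341/1922.
r = √(29341/1922) ≈ 3.91.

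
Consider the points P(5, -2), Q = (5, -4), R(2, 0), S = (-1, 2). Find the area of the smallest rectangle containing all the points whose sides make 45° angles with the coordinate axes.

In coordinates u = x + y, v = x − y the rectangle is axis-aligned; the map (x,y)→(u,v) scales areas by 2.
u-values: 3, 1, 2, 1; range = 3 − 1 = 2.
v-values: 7, 9, 2, -3; range = 9 − (-3) = 12.
Area = (2 × 12) / 2 = 12.

12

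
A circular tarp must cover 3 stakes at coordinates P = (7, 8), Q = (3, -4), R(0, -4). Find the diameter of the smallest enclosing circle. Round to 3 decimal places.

Side lengths²: PQ² = 160, PR² = 193, QR² = 9.
Since PR² = 193 ≥ 160 + 9 = 169, the angle opposite PR is not acute, so the smallest enclosing circle has PR as diameter.
Centre = midpoint of PR = (3.5, 2), r² = 193/4 = 48.25.
Diameter = 2r = 2√(48.25) ≈ 13.892.

13.892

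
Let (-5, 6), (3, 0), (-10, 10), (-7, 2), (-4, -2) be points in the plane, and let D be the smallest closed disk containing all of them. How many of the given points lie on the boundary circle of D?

2

The minimum enclosing circle of a finite set is fixed by two of the points (as a diameter) or three (as a circumcircle).
The farthest pair is (3, 0)–(-10, 10) with squared distance 269. The circle on this segment as diameter has centre (-3.5, 5) and r² = 269/4 = 67.25.
Check (-5, 6): distance² to centre = 3.25 ≤ 67.25, so it lies inside.
All remaining points lie in this disk, and no smaller disk contains both endpoints, so this is the minimum enclosing circle.
The points at distance exactly r from the centre are (3, 0), (-10, 10) — 2 points.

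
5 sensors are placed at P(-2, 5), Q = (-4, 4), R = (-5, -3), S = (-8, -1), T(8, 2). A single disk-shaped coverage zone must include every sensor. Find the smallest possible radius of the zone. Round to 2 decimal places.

The farthest pair is S–T with squared distance 265. The circle on this segment as diameter has centre (0, 0.5) and r² = 265/4 = 66.25.
Check P: distance² to centre = 24.25 ≤ 66.25, so it lies inside.
All remaining points lie in this disk, and no smaller disk contains both endpoints, so this is the minimum enclosing circle.
r = √(66.25) ≈ 8.14.

8.14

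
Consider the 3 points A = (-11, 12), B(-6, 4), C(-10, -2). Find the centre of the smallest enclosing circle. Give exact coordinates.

Side lengths²: AB² = 89, AC² = 197, BC² = 52.
Since AC² = 197 ≥ 89 + 52 = 141, the angle opposite AC is not acute, so the smallest enclosing circle has AC as diameter.
Centre = midpoint of AC = (-10.5, 5), r² = 197/4 = 49.25.
Centre = (-10.5, 5).

(-10.5, 5)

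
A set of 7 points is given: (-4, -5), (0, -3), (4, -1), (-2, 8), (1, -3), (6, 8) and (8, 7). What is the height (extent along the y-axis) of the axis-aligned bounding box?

13

max y = 8, min y = -5, so height = 13.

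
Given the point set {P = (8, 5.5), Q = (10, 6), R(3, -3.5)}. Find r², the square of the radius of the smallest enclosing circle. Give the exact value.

34.8125

Side lengths²: PQ² = 4.25, PR² = 106, QR² = 139.25.
Since QR² = 139.25 ≥ 106 + 4.25 = 110.25, the angle opposite QR is not acute, so the smallest enclosing circle has QR as diameter.
Centre = midpoint of QR = (6.5, 1.25), r² = 139.25/4 = 34.8125.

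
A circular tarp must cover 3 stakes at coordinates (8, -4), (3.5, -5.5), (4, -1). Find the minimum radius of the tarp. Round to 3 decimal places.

Call the three points A, B, C in the order given.
Side lengths²: AB² = 22.5, AC² = 25, BC² = 20.5.
Since AC² = 25 < 22.5 + 20.5 = 43, the triangle is acute, so the smallest enclosing circle is the circumcircle.
Circumcentre = (69/13, -89/26), r² = 5125/676.
r = √(5125/676) ≈ 2.753.

2.753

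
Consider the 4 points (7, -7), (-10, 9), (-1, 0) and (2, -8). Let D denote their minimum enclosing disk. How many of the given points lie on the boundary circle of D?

By Welzl's lemma the MEC is supported by two points (diametrically opposite) or three points (on a circumcircle).
The farthest pair is (7, -7)–(-10, 9) with squared distance 545. The circle on this segment as diameter has centre (-1.5, 1) and r² = 545/4 = 136.25.
Check (-1, 0): distance² to centre = 1.25 ≤ 136.25, so it lies inside.
All remaining points lie in this disk, and no smaller disk contains both endpoints, so this is the minimum enclosing circle.
The points at distance exactly r from the centre are (7, -7), (-10, 9) — 2 points.

2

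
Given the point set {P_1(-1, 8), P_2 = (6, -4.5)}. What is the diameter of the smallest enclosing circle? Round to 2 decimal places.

14.33

The smallest circle enclosing two points has them as diameter endpoints.
Centre = midpoint = (2.5, 1.75); r² = |P_1P_2|²/4 = 205.25/4 = 51.3125.
Diameter = 2r = 2√(51.3125) ≈ 14.33.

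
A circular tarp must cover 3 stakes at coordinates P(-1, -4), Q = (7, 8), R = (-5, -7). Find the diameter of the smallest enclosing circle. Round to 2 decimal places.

Side lengths²: PQ² = 208, PR² = 25, QR² = 369.
Since QR² = 369 ≥ 208 + 25 = 233, the angle opposite QR is not acute, so the smallest enclosing circle has QR as diameter.
Centre = midpoint of QR = (1, 0.5), r² = 369/4 = 92.25.
Diameter = 2r = 2√(92.25) ≈ 19.21.

19.21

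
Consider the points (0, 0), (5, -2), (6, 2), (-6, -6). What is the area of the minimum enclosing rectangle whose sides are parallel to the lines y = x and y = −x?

In coordinates u = x + y, v = x − y the rectangle is axis-aligned; the map (x,y)→(u,v) scales areas by 2.
u-values: 0, 3, 8, -12; range = 8 − (-12) = 20.
v-values: 0, 7, 4, 0; range = 7 − 0 = 7.
Area = (20 × 7) / 2 = 70.

70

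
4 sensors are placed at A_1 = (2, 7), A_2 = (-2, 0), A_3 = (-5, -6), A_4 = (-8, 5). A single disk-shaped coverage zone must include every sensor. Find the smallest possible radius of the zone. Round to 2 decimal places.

7.40

A smallest enclosing disk is always determined by at most three of the input points on its boundary.
The minimum enclosing circle is determined by three boundary points: A_1, A_3, A_4.
Their circumcentre is (-113/58, 43/58) with r² = 92105/1682.
The farthest remaining point A_2 is at distance² 929/1682 ≤ 92105/1682.
r = √(92105/1682) ≈ 7.40.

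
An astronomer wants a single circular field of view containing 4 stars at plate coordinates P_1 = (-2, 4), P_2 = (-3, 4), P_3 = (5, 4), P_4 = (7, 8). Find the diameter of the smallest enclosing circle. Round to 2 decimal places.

The farthest pair is P_2–P_4 with squared distance 116. The circle on this segment as diameter has centre (2, 6) and r² = 116/4 = 29.
Check P_1: distance² to centre = 20 ≤ 29, so it lies inside.
All remaining points lie in this disk, and no smaller disk contains both endpoints, so this is the minimum enclosing circle.
Diameter = 2r = 2√29 ≈ 10.77.

10.77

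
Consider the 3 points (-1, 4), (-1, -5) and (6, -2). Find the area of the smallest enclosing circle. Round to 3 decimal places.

79.021

Call the three points A, B, C in the order given.
Side lengths²: AB² = 81, AC² = 85, BC² = 58.
Since AC² = 85 < 81 + 58 = 139, the triangle is acute, so the smallest enclosing circle is the circumcircle.
Circumcentre = (17/14, -0.5), r² = 2465/98.
Area = π·r² = π·2465/98 ≈ 79.021.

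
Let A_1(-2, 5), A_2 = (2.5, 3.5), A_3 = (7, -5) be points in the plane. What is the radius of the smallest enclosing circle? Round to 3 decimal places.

6.727

Side lengths²: A_1A_2² = 22.5, A_1A_3² = 181, A_2A_3² = 92.5.
Since A_1A_3² = 181 ≥ 92.5 + 22.5 = 115, the angle opposite A_1A_3 is not acute, so the smallest enclosing circle has A_1A_3 as diameter.
Centre = midpoint of A_1A_3 = (2.5, 0), r² = 181/4 = 45.25.
r = √(45.25) ≈ 6.727.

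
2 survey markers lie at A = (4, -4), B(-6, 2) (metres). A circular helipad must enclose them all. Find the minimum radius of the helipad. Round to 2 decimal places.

The smallest circle enclosing two points has them as diameter endpoints.
Centre = midpoint = (-1, -1); r² = |AB|²/4 = 136/4 = 34.
r = √34 ≈ 5.83.

5.83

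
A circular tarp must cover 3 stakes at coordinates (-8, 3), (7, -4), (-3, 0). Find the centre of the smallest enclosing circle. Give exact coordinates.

(-0.5, -0.5)

Call the three points A, B, C in the order given.
Side lengths²: AB² = 274, AC² = 34, BC² = 116.
Since AB² = 274 ≥ 116 + 34 = 150, the angle opposite AB is not acute, so the smallest enclosing circle has AB as diameter.
Centre = midpoint of AB = (-0.5, -0.5), r² = 274/4 = 68.5.
Centre = (-0.5, -0.5).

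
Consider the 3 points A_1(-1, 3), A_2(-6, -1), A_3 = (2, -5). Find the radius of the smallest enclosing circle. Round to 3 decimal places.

4.705

Side lengths²: A_1A_2² = 41, A_1A_3² = 73, A_2A_3² = 80.
Since A_2A_3² = 80 < 73 + 41 = 114, the triangle is acute, so the smallest enclosing circle is the circumcircle.
Circumcentre = (-35/26, -22/13), r² = 14965/676.
r = √(14965/676) ≈ 4.705.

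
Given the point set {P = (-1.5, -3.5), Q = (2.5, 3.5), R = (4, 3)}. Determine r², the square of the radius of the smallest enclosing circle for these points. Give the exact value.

18.125

Side lengths²: PQ² = 65, PR² = 72.5, QR² = 2.5.
Since PR² = 72.5 ≥ 65 + 2.5 = 67.5, the angle opposite PR is not acute, so the smallest enclosing circle has PR as diameter.
Centre = midpoint of PR = (1.25, -0.25), r² = 72.5/4 = 18.125.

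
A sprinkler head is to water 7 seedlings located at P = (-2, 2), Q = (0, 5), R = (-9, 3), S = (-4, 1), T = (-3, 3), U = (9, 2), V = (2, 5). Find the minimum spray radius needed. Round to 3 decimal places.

The minimum enclosing circle of a finite set is fixed by two of the points (as a diameter) or three (as a circumcircle).
The farthest pair is R–U with squared distance 325. The circle on this segment as diameter has centre (0, 2.5) and r² = 325/4 = 81.25.
Check P: distance² to centre = 4.25 ≤ 81.25, so it lies inside.
All remaining points lie in this disk, and no smaller disk contains both endpoints, so this is the minimum enclosing circle.
r = √(81.25) ≈ 9.014.

9.014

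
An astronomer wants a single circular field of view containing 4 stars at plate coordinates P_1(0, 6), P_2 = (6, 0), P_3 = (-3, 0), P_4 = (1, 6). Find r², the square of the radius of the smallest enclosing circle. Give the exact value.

The minimum enclosing circle of a finite set is fixed by two of the points (as a diameter) or three (as a circumcircle).
The minimum enclosing circle is determined by three boundary points: P_1, P_2, P_3.
Their circumcentre is (1.5, 1.5) with r² = 22.5.
The farthest remaining point P_4 is at distance² 20.5 ≤ 22.5.

22.5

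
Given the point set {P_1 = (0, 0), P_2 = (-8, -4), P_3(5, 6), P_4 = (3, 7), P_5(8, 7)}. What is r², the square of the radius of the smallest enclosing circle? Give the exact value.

A smallest enclosing disk is always determined by at most three of the input points on its boundary.
The farthest pair is P_2–P_5 with squared distance 377. The circle on this segment as diameter has centre (0, 1.5) and r² = 377/4 = 94.25.
Check P_1: distance² to centre = 2.25 ≤ 94.25, so it lies inside.
All remaining points lie in this disk, and no smaller disk contains both endpoints, so this is the minimum enclosing circle.

94.25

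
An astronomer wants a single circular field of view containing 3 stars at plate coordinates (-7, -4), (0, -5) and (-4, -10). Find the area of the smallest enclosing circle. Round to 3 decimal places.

Call the three points A, B, C in the order given.
Side lengths²: AB² = 50, AC² = 45, BC² = 41.
Since AB² = 50 < 45 + 41 = 86, the triangle is acute, so the smallest enclosing circle is the circumcircle.
Circumcentre = (-97/26, -159/26), r² = 5125/338.
Area = π·r² = π·5125/338 ≈ 47.635.

47.635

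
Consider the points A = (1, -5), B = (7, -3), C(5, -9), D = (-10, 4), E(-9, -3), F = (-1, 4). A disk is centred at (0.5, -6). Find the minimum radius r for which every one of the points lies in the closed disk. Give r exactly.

The required radius is the distance from (0.5, -6) to the farthest point.
Squared distances: 1.25, 51.25, 29.25, 210.25, 99.25, 102.25.
Maximum is 210.25, attained at D.
r = √(210.25) = 14.5.

14.5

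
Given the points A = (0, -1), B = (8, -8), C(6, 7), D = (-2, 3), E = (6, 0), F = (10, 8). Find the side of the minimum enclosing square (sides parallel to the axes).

The bounding box has width 12 and height 16.
An axis-aligned square enclosing the set must have side ≥ max(width, height).
So the minimum side is max(12, 16) = 16.

16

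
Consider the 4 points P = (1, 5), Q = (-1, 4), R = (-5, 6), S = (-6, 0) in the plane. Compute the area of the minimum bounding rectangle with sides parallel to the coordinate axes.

x ranges over [-6, 1], width 7.
y ranges over [0, 6], height 6.
Area = 7 × 6 = 42.

42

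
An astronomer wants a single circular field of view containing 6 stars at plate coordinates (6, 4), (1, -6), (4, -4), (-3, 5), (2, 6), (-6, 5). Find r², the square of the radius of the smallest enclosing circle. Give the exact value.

The minimum enclosing circle of a finite set is fixed by two of the points (as a diameter) or three (as a circumcircle).
The minimum enclosing circle is determined by three boundary points: (6, 4), (1, -6), (-6, 5).
Their circumcentre is (-0.3, 0.9) with r² = 49.3.
The farthest remaining point (4, -4) is at distance² 42.5 ≤ 49.3.

49.3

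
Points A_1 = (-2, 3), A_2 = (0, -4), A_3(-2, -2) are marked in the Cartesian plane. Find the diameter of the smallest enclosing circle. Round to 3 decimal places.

7.280

Side lengths²: A_1A_2² = 53, A_1A_3² = 25, A_2A_3² = 8.
Since A_1A_2² = 53 ≥ 25 + 8 = 33, the angle opposite A_1A_2 is not acute, so the smallest enclosing circle has A_1A_2 as diameter.
Centre = midpoint of A_1A_2 = (-1, -0.5), r² = 53/4 = 13.25.
Diameter = 2r = 2√(13.25) ≈ 7.280.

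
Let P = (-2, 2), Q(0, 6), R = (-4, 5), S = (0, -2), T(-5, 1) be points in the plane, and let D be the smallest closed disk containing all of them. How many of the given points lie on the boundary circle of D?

The minimum enclosing circle of a finite set is fixed by two of the points (as a diameter) or three (as a circumcircle).
The minimum enclosing circle is determined by three boundary points: Q, R, S.
Their circumcentre is (-1.125, 2) with r² = 17.265625.
The farthest remaining point T is at distance² 16.015625 ≤ 17.265625.
The points at distance exactly r from the centre are Q, R, S — 3 points.

3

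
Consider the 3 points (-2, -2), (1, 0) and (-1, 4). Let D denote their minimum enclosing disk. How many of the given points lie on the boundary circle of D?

Call the three points A, B, C in the order given.
Side lengths²: AB² = 13, AC² = 37, BC² = 20.
Since AC² = 37 ≥ 20 + 13 = 33, the angle opposite AC is not acute, so the smallest enclosing circle has AC as diameter.
Centre = midpoint of AC = (-1.5, 1), r² = 37/4 = 9.25.
The points at distance exactly r from the centre are (-2, -2), (-1, 4) — 2 points.

2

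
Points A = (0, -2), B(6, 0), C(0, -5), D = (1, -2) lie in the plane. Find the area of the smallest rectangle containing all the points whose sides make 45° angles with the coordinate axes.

22

In coordinates u = x + y, v = x − y the rectangle is axis-aligned; the map (x,y)→(u,v) scales areas by 2.
u-values: -2, 6, -5, -1; range = 6 − (-5) = 11.
v-values: 2, 6, 5, 3; range = 6 − 2 = 4.
Area = (11 × 4) / 2 = 22.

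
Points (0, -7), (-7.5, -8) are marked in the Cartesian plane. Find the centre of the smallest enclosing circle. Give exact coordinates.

The smallest circle enclosing two points has them as diameter endpoints.
Centre = midpoint = (-3.75, -7.5); r² = |(0, -7)−(-7.5, -8)|²/4 = 57.25/4 = 14.3125.
Centre = (-3.75, -7.5).

(-3.75, -7.5)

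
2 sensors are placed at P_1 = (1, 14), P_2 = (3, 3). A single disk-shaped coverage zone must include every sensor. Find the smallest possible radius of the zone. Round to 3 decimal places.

The smallest circle enclosing two points has them as diameter endpoints.
Centre = midpoint = (2, 8.5); r² = |P_1P_2|²/4 = 125/4 = 31.25.
r = √(31.25) ≈ 5.590.

5.590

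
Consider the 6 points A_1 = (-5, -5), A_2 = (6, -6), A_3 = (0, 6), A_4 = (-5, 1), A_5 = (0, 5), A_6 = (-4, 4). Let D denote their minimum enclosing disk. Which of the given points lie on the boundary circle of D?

The minimum enclosing circle is determined by three boundary points: A_1, A_2, A_3.
Their circumcentre is (19/21, -22/21) with r² = 22265/441.
The farthest remaining point A_6 is at distance² 21845/441 ≤ 22265/441.
The points at distance exactly r from the centre are A_1, A_2, A_3 — 3 points.

A_1, A_2, A_3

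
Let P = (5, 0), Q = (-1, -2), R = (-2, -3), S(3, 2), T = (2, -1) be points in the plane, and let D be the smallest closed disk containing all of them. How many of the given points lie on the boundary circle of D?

3

A smallest enclosing disk is always determined by at most three of the input points on its boundary.
The farthest pair is P–R with squared distance 58. The circle on this segment as diameter has centre (1.5, -1.5) and r² = 58/4 = 14.5.
Check Q: distance² to centre = 6.5 ≤ 14.5, so it lies inside.
All remaining points lie in this disk, and no smaller disk contains both endpoints, so this is the minimum enclosing circle.
The points at distance exactly r from the centre are P, R, S — 3 points.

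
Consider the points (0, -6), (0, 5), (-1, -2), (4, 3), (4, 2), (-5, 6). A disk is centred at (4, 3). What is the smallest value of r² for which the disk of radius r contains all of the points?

97

The required radius is the distance from (4, 3) to the farthest point.
Squared distances: 97, 20, 50, 0, 1, 90.
Maximum is 97, attained at (0, -6).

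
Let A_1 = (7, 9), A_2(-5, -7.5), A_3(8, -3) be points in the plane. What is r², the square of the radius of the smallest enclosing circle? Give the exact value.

104.0625

Side lengths²: A_1A_2² = 416.25, A_1A_3² = 145, A_2A_3² = 189.25.
Since A_1A_2² = 416.25 ≥ 189.25 + 145 = 334.25, the angle opposite A_1A_2 is not acute, so the smallest enclosing circle has A_1A_2 as diameter.
Centre = midpoint of A_1A_2 = (1, 0.75), r² = 416.25/4 = 104.0625.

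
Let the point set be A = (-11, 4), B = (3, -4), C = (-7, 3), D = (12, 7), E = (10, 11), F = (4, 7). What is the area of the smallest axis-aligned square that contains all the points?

529

The bounding box has width 23 and height 15.
An axis-aligned square enclosing the set must have side ≥ max(width, height).
So the minimum side is max(23, 15) = 23.
Area = 23² = 529.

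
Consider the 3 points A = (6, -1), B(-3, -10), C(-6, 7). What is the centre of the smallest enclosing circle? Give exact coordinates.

Side lengths²: AB² = 162, AC² = 208, BC² = 298.
Since BC² = 298 < 208 + 162 = 370, the triangle is acute, so the smallest enclosing circle is the circumcircle.
Circumcentre = (-2.8, -1.2), r² = 77.48.
Centre = (-2.8, -1.2).

(-2.8, -1.2)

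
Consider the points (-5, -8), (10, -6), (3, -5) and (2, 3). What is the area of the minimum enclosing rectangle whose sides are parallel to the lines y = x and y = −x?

In coordinates u = x + y, v = x − y the rectangle is axis-aligned; the map (x,y)→(u,v) scales areas by 2.
u-values: -13, 4, -2, 5; range = 5 − (-13) = 18.
v-values: 3, 16, 8, -1; range = 16 − (-1) = 17.
Area = (18 × 17) / 2 = 153.

153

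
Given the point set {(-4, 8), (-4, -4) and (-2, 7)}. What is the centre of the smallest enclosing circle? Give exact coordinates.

(-4, 2)

Call the three points A, B, C in the order given.
Side lengths²: AB² = 144, AC² = 5, BC² = 125.
Since AB² = 144 ≥ 125 + 5 = 130, the angle opposite AB is not acute, so the smallest enclosing circle has AB as diameter.
Centre = midpoint of AB = (-4, 2), r² = 144/4 = 36.
Centre = (-4, 2).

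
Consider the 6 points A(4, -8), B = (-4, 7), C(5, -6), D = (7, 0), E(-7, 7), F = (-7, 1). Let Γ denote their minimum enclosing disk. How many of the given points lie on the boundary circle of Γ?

2

The farthest pair is A–E with squared distance 346. The circle on this segment as diameter has centre (-1.5, -0.5) and r² = 346/4 = 86.5.
Check B: distance² to centre = 62.5 ≤ 86.5, so it lies inside.
All remaining points lie in this disk, and no smaller disk contains both endpoints, so this is the minimum enclosing circle.
The points at distance exactly r from the centre are A, E — 2 points.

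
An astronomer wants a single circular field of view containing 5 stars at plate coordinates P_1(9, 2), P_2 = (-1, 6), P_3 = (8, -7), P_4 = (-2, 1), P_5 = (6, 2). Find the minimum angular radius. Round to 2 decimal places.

By Welzl's lemma the MEC is supported by two points (diametrically opposite) or three points (on a circumcircle).
The farthest pair is P_2–P_3 with squared distance 250. The circle on this segment as diameter has centre (3.5, -0.5) and r² = 250/4 = 62.5.
Check P_1: distance² to centre = 36.5 ≤ 62.5, so it lies inside.
All remaining points lie in this disk, and no smaller disk contains both endpoints, so this is the minimum enclosing circle.
r = √(62.5) ≈ 7.91.

7.91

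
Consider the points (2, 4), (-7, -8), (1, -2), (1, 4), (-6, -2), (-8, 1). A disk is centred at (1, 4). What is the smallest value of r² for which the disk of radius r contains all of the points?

The required radius is the distance from (1, 4) to the farthest point.
Squared distances: 1, 208, 36, 0, 85, 90.
Maximum is 208, attained at (-7, -8).

208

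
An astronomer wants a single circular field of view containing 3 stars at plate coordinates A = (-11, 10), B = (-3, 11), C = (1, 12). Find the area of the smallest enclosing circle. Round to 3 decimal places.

116.239

Side lengths²: AB² = 65, AC² = 148, BC² = 17.
Since AC² = 148 ≥ 65 + 17 = 82, the angle opposite AC is not acute, so the smallest enclosing circle has AC as diameter.
Centre = midpoint of AC = (-5, 11), r² = 148/4 = 37.
Area = π·r² = π·37 ≈ 116.239.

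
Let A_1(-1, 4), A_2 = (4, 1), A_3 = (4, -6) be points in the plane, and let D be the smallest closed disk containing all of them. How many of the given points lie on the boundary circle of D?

2

Side lengths²: A_1A_2² = 34, A_1A_3² = 125, A_2A_3² = 49.
Since A_1A_3² = 125 ≥ 49 + 34 = 83, the angle opposite A_1A_3 is not acute, so the smallest enclosing circle has A_1A_3 as diameter.
Centre = midpoint of A_1A_3 = (1.5, -1), r² = 125/4 = 31.25.
The points at distance exactly r from the centre are A_1, A_3 — 2 points.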